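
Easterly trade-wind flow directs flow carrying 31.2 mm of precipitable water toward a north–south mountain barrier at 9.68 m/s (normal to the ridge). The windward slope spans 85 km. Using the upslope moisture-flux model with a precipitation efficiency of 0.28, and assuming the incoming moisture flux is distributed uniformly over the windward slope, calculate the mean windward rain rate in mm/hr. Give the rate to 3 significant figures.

Incoming column moisture flux per unit ridge length: F = V × PW = 9.68 × 31.2 = 302.016 mm·m/s.
Spread over the 85 km slope with efficiency ε = 0.28: R = ε·F/W = 0.28 × 302.016 / 85000 m = 9.949e-04 mm/s.
R = 9.949e-04 × 3600 = 3.58 mm/hr.

R ≈ 3.58 mm/hr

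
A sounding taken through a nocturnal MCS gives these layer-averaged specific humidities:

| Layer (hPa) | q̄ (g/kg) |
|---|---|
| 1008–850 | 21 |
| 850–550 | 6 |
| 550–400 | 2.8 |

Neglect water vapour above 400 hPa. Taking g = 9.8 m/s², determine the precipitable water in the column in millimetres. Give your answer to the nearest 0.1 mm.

Precipitable water is the column-integrated vapour mass per unit area: PW = (1/g) Σ q̄ Δp, with q in kg/kg and Δp in Pa (1 kg/m² of water = 1 mm).
Layer 1008–850 hPa: Δp = 158 hPa = 15800 Pa, q̄ = 0.021 kg/kg → 0.021 × 15800 / 9.8 = 33.86 mm
Layer 850–550 hPa: Δp = 300 hPa = 30000 Pa, q̄ = 0.006 kg/kg → 0.006 × 30000 / 9.8 = 18.37 mm
Layer 550–400 hPa: Δp = 150 hPa = 15000 Pa, q̄ = 0.0028 kg/kg → 0.0028 × 15000 / 9.8 = 4.29 mm
PW = 33.86 + 18.37 + 4.29 = 56.52 ≈ 56.5 mm.

PW ≈ 56.5 mm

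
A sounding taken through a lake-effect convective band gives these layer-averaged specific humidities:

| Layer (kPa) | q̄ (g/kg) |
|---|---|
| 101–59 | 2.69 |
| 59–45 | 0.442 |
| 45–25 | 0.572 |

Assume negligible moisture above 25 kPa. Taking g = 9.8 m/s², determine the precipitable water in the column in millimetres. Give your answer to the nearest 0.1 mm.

Precipitable water is the column-integrated vapour mass per unit area: PW = (1/g) Σ q̄ Δp, with q in kg/kg and Δp in Pa (1 kg/m² of water = 1 mm).
Layer 101–59 kPa: Δp = 420 hPa = 42000 Pa, q̄ = 0.00269 kg/kg → 0.00269 × 42000 / 9.8 = 11.53 mm
Layer 59–45 kPa: Δp = 140 hPa = 14000 Pa, q̄ = 0.000442 kg/kg → 0.000442 × 14000 / 9.8 = 0.63 mm
Layer 45–25 kPa: Δp = 200 hPa = 20000 Pa, q̄ = 0.000572 kg/kg → 0.000572 × 20000 / 9.8 = 1.17 mm
PW = 11.53 + 0.63 + 1.17 = 13.33 ≈ 13.3 mm.

PW ≈ 13.3 mm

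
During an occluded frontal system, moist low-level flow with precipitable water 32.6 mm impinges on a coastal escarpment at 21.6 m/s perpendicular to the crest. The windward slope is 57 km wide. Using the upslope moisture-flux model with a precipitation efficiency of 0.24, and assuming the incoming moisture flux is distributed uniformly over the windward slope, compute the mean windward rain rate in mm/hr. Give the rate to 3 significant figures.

Incoming column moisture flux per unit ridge length: F = V × PW = 21.6 × 32.6 = 704.16 mm·m/s.
Spread over the 57 km slope with efficiency ε = 0.24: R = ε·F/W = 0.24 × 704.16 / 57000 m = 2.965e-03 mm/s.
R = 2.965e-03 × 3600 = 10.7 mm/hr.

R ≈ 10.7 mm/hr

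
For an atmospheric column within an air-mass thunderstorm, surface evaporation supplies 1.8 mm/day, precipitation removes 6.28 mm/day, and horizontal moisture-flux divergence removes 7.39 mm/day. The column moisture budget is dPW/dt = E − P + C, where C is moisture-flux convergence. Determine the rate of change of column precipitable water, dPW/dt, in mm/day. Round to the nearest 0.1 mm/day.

dPW/dt ≈ -11.9 mm/day

dPW/dt = E − P + C = 1.8 − 6.28 + (-7.39) = -11.9 mm/day.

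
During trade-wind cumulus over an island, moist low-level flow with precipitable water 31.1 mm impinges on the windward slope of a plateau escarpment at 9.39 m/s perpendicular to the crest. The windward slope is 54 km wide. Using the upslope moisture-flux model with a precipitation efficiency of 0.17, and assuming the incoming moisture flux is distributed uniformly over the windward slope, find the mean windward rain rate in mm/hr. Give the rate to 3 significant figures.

Incoming column moisture flux per unit ridge length: F = V × PW = 9.39 × 31.1 = 292.029 mm·m/s.
Spread over the 54 km slope with efficiency ε = 0.17: R = ε·F/W = 0.17 × 292.029 / 54000 m = 9.194e-04 mm/s.
R = 9.194e-04 × 3600 = 3.31 mm/hr.

R ≈ 3.31 mm/hr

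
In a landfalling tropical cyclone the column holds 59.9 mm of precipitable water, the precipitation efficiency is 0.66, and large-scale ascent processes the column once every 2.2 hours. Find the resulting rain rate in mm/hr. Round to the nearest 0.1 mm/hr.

Each overturning extracts ε × PW = 0.66 × 59.9 = 39.534 mm.
Rate = ε·PW / τ = 39.534 / 2.2 h = 18.0 mm/hr.

R ≈ 18.0 mm/hr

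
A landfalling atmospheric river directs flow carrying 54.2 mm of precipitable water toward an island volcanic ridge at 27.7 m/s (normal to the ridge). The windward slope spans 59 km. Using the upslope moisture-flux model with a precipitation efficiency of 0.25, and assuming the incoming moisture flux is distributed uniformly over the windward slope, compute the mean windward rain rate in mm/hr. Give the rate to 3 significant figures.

Incoming column moisture flux per unit ridge length: F = V × PW = 27.7 × 54.2 = 1501.34 mm·m/s.
Spread over the 59 km slope with efficiency ε = 0.25: R = ε·F/W = 0.25 × 1501.34 / 59000 m = 6.362e-03 mm/s.
R = 6.362e-03 × 3600 = 22.9 mm/hr.

R ≈ 22.9 mm/hr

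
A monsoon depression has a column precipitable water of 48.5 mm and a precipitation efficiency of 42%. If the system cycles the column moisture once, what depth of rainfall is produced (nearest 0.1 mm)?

rainfall ≈ 20.4 mm

Rainfall = ε × PW = 0.42 × 48.5 = 20.4 mm.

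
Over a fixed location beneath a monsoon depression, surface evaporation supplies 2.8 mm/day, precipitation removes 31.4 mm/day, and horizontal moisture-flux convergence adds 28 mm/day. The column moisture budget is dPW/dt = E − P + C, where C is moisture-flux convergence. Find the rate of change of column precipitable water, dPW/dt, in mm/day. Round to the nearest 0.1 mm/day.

dPW/dt = E − P + C = 2.8 − 31.4 + (28) = -0.6 mm/day.

dPW/dt ≈ -0.6 mm/day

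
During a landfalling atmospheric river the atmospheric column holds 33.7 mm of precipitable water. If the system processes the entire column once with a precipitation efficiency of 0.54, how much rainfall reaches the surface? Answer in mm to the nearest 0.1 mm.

rainfall ≈ 18.2 mm

Rainfall = ε × PW = 0.54 × 33.7 = 18.2 mm.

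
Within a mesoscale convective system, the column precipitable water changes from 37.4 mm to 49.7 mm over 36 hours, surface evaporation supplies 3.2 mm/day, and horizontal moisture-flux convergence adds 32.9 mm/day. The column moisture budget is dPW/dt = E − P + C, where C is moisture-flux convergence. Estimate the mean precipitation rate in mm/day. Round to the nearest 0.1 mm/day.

dPW/dt = (49.7 − 37.4) mm / (36/24 day) = +8.200 mm/day.
P = E + C − dPW/dt = 3.2 + (32.9) − (+8.200) = 27.9 mm/day.

P ≈ 27.9 mm/day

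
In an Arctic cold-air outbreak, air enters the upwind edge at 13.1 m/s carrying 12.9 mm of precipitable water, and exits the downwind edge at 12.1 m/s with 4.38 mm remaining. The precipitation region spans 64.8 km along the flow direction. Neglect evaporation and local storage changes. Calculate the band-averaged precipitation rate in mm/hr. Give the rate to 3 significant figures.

R ≈ 6.44 mm/hr

Column moisture flux per unit crosswind length is F = V × PW.
Inflow: F_in = 13.1 × 12.9 = 168.99 mm·m/s
Outflow: F_out = 12.1 × 4.38 = 52.998 mm·m/s
Steady-state rate R = (F_in − F_out)/L = (168.99 − 52.998) / 64800 m = 1.790e-03 mm/s.
R = 1.790e-03 × 3600 = 6.44 mm/hr.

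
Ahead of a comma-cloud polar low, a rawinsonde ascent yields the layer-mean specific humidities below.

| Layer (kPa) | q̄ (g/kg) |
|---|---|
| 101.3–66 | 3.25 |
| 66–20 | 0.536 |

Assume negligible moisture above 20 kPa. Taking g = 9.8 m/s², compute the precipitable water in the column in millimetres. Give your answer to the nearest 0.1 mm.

PW ≈ 14.2 mm

Precipitable water is the column-integrated vapour mass per unit area: PW = (1/g) Σ q̄ Δp, with q in kg/kg and Δp in Pa (1 kg/m² of water = 1 mm).
Layer 101.3–66 kPa: Δp = 353 hPa = 35300 Pa, q̄ = 0.00325 kg/kg → 0.00325 × 35300 / 9.8 = 11.71 mm
Layer 66–20 kPa: Δp = 460 hPa = 46000 Pa, q̄ = 0.000536 kg/kg → 0.000536 × 46000 / 9.8 = 2.52 mm
PW = 11.71 + 2.52 = 14.23 ≈ 14.2 mm.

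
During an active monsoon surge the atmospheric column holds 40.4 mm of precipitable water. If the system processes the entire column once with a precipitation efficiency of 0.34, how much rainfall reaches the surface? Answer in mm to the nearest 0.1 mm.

rainfall ≈ 13.7 mm

Rainfall = ε × PW = 0.34 × 40.4 = 13.7 mm.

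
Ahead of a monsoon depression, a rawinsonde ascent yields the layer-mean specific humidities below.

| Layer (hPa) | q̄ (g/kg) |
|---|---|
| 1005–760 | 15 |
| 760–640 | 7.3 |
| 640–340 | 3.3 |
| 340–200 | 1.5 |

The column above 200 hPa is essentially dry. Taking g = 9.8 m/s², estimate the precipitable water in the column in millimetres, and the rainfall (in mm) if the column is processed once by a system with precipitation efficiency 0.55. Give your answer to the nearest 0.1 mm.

PW ≈ 58.7 mm; rainfall ≈ 32.3 mm

Precipitable water is the column-integrated vapour mass per unit area: PW = (1/g) Σ q̄ Δp, with q in kg/kg and Δp in Pa (1 kg/m² of water = 1 mm).
Layer 1005–760 hPa: Δp = 245 hPa = 24500 Pa, q̄ = 0.015 kg/kg → 0.015 × 24500 / 9.8 = 37.50 mm
Layer 760–640 hPa: Δp = 120 hPa = 12000 Pa, q̄ = 0.0073 kg/kg → 0.0073 × 12000 / 9.8 = 8.94 mm
Layer 640–340 hPa: Δp = 300 hPa = 30000 Pa, q̄ = 0.0033 kg/kg → 0.0033 × 30000 / 9.8 = 10.10 mm
Layer 340–200 hPa: Δp = 140 hPa = 14000 Pa, q̄ = 0.0015 kg/kg → 0.0015 × 14000 / 9.8 = 2.14 mm
PW = 37.50 + 8.94 + 10.10 + 2.14 = 58.68 ≈ 58.7 mm.
Rainfall = ε × PW = 0.55 × 58.7 = 32.3 mm.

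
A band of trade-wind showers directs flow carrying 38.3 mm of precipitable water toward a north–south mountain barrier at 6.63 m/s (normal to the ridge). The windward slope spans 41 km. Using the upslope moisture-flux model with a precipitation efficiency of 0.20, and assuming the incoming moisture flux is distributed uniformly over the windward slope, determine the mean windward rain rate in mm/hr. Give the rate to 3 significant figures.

R ≈ 4.46 mm/hr

Incoming column moisture flux per unit ridge length: F = V × PW = 6.63 × 38.3 = 253.929 mm·m/s.
Spread over the 41 km slope with efficiency ε = 0.20: R = ε·F/W = 0.20 × 253.929 / 41000 m = 1.239e-03 mm/s.
R = 1.239e-03 × 3600 = 4.46 mm/hr.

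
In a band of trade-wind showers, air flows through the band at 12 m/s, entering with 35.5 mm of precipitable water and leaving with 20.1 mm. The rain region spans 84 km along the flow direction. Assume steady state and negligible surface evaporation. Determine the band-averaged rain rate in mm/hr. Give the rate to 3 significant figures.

R ≈ 7.92 mm/hr

Column moisture flux per unit crosswind length is F = V × PW.
Inflow: F_in = 12 × 35.5 = 426 mm·m/s
Outflow: F_out = 12 × 20.1 = 241.2 mm·m/s
Steady-state rate R = (F_in − F_out)/L = (426 − 241.2) / 84000 m = 2.200e-03 mm/s.
R = 2.200e-03 × 3600 = 7.92 mm/hr.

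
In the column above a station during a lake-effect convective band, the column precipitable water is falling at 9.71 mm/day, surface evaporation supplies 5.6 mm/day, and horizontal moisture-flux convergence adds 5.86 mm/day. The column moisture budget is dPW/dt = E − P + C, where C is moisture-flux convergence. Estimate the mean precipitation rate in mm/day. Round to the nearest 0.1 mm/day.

P ≈ 21.2 mm/day

dPW/dt = -9.71 mm/day.
P = E + C − dPW/dt = 5.6 + (5.86) − (-9.71) = 21.2 mm/day.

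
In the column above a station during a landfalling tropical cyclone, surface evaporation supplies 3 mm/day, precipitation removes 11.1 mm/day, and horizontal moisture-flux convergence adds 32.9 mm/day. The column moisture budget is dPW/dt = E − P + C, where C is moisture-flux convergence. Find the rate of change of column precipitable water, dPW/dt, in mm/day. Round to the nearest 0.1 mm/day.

dPW/dt = E − P + C = 3 − 11.1 + (32.9) = 24.8 mm/day.

dPW/dt ≈ 24.8 mm/day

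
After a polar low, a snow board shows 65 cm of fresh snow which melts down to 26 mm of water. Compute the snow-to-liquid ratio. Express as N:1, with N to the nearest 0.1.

ratio ≈ 25.0

Ratio = snow depth / SWE = 650 mm / 26 mm = 25.0, i.e. 25.0:1.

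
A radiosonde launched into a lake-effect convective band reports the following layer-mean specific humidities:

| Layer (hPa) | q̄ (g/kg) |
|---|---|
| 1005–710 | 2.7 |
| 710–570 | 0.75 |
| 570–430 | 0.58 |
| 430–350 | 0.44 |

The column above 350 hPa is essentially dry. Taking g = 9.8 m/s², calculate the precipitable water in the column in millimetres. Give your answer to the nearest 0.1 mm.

PW ≈ 10.4 mm

Precipitable water is the column-integrated vapour mass per unit area: PW = (1/g) Σ q̄ Δp, with q in kg/kg and Δp in Pa (1 kg/m² of water = 1 mm).
Layer 1005–710 hPa: Δp = 295 hPa = 29500 Pa, q̄ = 0.0027 kg/kg → 0.0027 × 29500 / 9.8 = 8.13 mm
Layer 710–570 hPa: Δp = 140 hPa = 14000 Pa, q̄ = 0.00075 kg/kg → 0.00075 × 14000 / 9.8 = 1.07 mm
Layer 570–430 hPa: Δp = 140 hPa = 14000 Pa, q̄ = 0.00058 kg/kg → 0.00058 × 14000 / 9.8 = 0.83 mm
Layer 430–350 hPa: Δp = 80 hPa = 8000 Pa, q̄ = 0.00044 kg/kg → 0.00044 × 8000 / 9.8 = 0.36 mm
PW = 8.13 + 1.07 + 0.83 + 0.36 = 10.39 ≈ 10.4 mm.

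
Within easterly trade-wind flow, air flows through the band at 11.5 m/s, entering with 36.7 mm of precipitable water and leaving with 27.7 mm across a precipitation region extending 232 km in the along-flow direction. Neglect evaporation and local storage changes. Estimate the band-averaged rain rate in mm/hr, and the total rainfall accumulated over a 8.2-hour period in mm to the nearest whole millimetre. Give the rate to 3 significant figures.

Column moisture flux per unit crosswind length is F = V × PW.
Inflow: F_in = 11.5 × 36.7 = 422.05 mm·m/s
Outflow: F_out = 11.5 × 27.7 = 318.55 mm·m/s
Steady-state rate R = (F_in − F_out)/L = (422.05 − 318.55) / 232000 m = 4.461e-04 mm/s.
R = 4.461e-04 × 3600 = 1.61 mm/hr.
Over 8.2 h: total = 1.61 × 8.2 = 13.202 ≈ 13 mm.

R ≈ 1.61 mm/hr; total ≈ 13 mm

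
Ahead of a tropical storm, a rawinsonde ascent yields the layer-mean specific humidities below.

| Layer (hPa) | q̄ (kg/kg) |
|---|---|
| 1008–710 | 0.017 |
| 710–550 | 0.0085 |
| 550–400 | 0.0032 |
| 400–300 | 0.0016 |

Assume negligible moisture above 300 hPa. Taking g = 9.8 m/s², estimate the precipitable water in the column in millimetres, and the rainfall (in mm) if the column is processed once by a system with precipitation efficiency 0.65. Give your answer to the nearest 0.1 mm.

Precipitable water is the column-integrated vapour mass per unit area: PW = (1/g) Σ q̄ Δp, with q in kg/kg and Δp in Pa (1 kg/m² of water = 1 mm).
Layer 1008–710 hPa: Δp = 298 hPa = 29800 Pa, q̄ = 0.017 kg/kg → 0.017 × 29800 / 9.8 = 51.69 mm
Layer 710–550 hPa: Δp = 160 hPa = 16000 Pa, q̄ = 0.0085 kg/kg → 0.0085 × 16000 / 9.8 = 13.88 mm
Layer 550–400 hPa: Δp = 150 hPa = 15000 Pa, q̄ = 0.0032 kg/kg → 0.0032 × 15000 / 9.8 = 4.90 mm
Layer 400–300 hPa: Δp = 100 hPa = 10000 Pa, q̄ = 0.0016 kg/kg → 0.0016 × 10000 / 9.8 = 1.63 mm
PW = 51.69 + 13.88 + 4.90 + 1.63 = 72.10 ≈ 72.1 mm.
Rainfall = ε × PW = 0.65 × 72.1 = 46.9 mm.

PW ≈ 72.1 mm; rainfall ≈ 46.9 mm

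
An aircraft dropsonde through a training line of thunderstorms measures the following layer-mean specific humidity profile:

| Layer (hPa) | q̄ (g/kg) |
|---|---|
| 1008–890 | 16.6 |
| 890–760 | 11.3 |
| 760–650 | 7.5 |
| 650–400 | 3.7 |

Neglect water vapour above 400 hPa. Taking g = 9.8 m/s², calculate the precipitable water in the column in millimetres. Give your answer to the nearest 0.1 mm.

PW ≈ 52.8 mm

Precipitable water is the column-integrated vapour mass per unit area: PW = (1/g) Σ q̄ Δp, with q in kg/kg and Δp in Pa (1 kg/m² of water = 1 mm).
Layer 1008–890 hPa: Δp = 118 hPa = 11800 Pa, q̄ = 0.0166 kg/kg → 0.0166 × 11800 / 9.8 = 19.99 mm
Layer 890–760 hPa: Δp = 130 hPa = 13000 Pa, q̄ = 0.0113 kg/kg → 0.0113 × 13000 / 9.8 = 14.99 mm
Layer 760–650 hPa: Δp = 110 hPa = 11000 Pa, q̄ = 0.0075 kg/kg → 0.0075 × 11000 / 9.8 = 8.42 mm
Layer 650–400 hPa: Δp = 250 hPa = 25000 Pa, q̄ = 0.0037 kg/kg → 0.0037 × 25000 / 9.8 = 9.44 mm
PW = 19.99 + 14.99 + 8.42 + 9.44 = 52.84 ≈ 52.8 mm.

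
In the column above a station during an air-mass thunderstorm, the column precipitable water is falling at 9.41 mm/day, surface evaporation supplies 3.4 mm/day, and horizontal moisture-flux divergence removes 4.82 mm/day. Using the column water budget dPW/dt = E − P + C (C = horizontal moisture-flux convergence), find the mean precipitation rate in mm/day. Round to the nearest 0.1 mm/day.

P ≈ 8.0 mm/day

dPW/dt = -9.41 mm/day.
P = E + C − dPW/dt = 3.4 + (-4.82) − (-9.41) = 8.0 mm/day.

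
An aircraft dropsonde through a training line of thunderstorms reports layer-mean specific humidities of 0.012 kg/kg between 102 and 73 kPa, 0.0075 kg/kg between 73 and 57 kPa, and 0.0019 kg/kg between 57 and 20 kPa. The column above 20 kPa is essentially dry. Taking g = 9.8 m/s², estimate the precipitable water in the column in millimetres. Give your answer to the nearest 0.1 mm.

Precipitable water is the column-integrated vapour mass per unit area: PW = (1/g) Σ q̄ Δp, with q in kg/kg and Δp in Pa (1 kg/m² of water = 1 mm).
Layer 102–73 kPa: Δp = 290 hPa = 29000 Pa, q̄ = 0.012 kg/kg → 0.012 × 29000 / 9.8 = 35.51 mm
Layer 73–57 kPa: Δp = 160 hPa = 16000 Pa, q̄ = 0.0075 kg/kg → 0.0075 × 16000 / 9.8 = 12.24 mm
Layer 57–20 kPa: Δp = 370 hPa = 37000 Pa, q̄ = 0.0019 kg/kg → 0.0019 × 37000 / 9.8 = 7.17 mm
PW = 35.51 + 12.24 + 7.17 = 54.92 ≈ 54.9 mm.

PW ≈ 54.9 mm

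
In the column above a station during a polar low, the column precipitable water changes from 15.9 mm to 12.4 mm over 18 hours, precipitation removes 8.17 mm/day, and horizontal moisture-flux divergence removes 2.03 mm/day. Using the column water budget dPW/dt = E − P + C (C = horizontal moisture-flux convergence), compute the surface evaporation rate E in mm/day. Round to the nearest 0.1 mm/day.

E ≈ 5.5 mm/day

dPW/dt = (12.4 − 15.9) mm / (18/24 day) = -4.667 mm/day.
E = dPW/dt + P − C = (-4.667) + 8.17 − (-2.03) = 5.5 mm/day.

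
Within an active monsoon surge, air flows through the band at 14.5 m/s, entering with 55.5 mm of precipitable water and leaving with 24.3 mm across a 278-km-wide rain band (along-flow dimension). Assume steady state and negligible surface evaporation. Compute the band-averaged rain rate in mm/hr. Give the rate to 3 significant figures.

R ≈ 5.86 mm/hr

Column moisture flux per unit crosswind length is F = V × PW.
Inflow: F_in = 14.5 × 55.5 = 804.75 mm·m/s
Outflow: F_out = 14.5 × 24.3 = 352.35 mm·m/s
Steady-state rate R = (F_in − F_out)/L = (804.75 − 352.35) / 278000 m = 1.627e-03 mm/s.
R = 1.627e-03 × 3600 = 5.86 mm/hr.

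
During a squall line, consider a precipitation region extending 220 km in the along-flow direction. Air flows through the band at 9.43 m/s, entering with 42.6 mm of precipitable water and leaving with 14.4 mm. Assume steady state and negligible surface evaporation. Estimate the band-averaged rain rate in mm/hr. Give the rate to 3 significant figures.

Column moisture flux per unit crosswind length is F = V × PW.
Inflow: F_in = 9.43 × 42.6 = 401.718 mm·m/s
Outflow: F_out = 9.43 × 14.4 = 135.792 mm·m/s
Steady-state rate R = (F_in − F_out)/L = (401.718 − 135.792) / 220000 m = 1.209e-03 mm/s.
R = 1.209e-03 × 3600 = 4.35 mm/hr.

R ≈ 4.35 mm/hr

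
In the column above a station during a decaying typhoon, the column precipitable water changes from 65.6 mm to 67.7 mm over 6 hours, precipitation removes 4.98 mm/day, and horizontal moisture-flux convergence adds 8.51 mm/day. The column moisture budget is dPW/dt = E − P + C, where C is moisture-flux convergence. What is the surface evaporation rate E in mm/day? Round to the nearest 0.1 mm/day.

dPW/dt = (67.7 − 65.6) mm / (6/24 day) = +8.400 mm/day.
E = dPW/dt + P − C = (+8.400) + 4.98 − (8.51) = 4.9 mm/day.

E ≈ 4.9 mm/day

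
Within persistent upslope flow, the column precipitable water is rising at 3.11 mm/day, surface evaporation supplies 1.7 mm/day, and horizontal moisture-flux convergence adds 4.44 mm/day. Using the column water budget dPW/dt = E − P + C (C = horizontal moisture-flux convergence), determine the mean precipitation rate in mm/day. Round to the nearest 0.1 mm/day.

dPW/dt = +3.11 mm/day.
P = E + C − dPW/dt = 1.7 + (4.44) − (+3.11) = 3.0 mm/day.

P ≈ 3.0 mm/day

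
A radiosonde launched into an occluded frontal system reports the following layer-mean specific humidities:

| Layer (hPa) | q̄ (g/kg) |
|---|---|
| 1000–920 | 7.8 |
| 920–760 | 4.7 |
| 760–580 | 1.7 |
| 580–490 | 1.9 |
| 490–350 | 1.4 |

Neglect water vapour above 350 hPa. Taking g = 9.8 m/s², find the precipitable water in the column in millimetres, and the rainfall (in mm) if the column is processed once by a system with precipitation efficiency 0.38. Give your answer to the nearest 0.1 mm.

Precipitable water is the column-integrated vapour mass per unit area: PW = (1/g) Σ q̄ Δp, with q in kg/kg and Δp in Pa (1 kg/m² of water = 1 mm).
Layer 1000–920 hPa: Δp = 80 hPa = 8000 Pa, q̄ = 0.0078 kg/kg → 0.0078 × 8000 / 9.8 = 6.37 mm
Layer 920–760 hPa: Δp = 160 hPa = 16000 Pa, q̄ = 0.0047 kg/kg → 0.0047 × 16000 / 9.8 = 7.67 mm
Layer 760–580 hPa: Δp = 180 hPa = 18000 Pa, q̄ = 0.0017 kg/kg → 0.0017 × 18000 / 9.8 = 3.12 mm
Layer 580–490 hPa: Δp = 90 hPa = 9000 Pa, q̄ = 0.0019 kg/kg → 0.0019 × 9000 / 9.8 = 1.74 mm
Layer 490–350 hPa: Δp = 140 hPa = 14000 Pa, q̄ = 0.0014 kg/kg → 0.0014 × 14000 / 9.8 = 2.00 mm
PW = 6.37 + 7.67 + 3.12 + 1.74 + 2.00 = 20.90 ≈ 20.9 mm.
Rainfall = ε × PW = 0.38 × 20.9 = 7.9 mm.

PW ≈ 20.9 mm; rainfall ≈ 7.9 mm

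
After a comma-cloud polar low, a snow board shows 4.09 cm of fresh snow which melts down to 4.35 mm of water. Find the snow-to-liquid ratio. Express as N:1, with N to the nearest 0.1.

Ratio = snow depth / SWE = 40.9 mm / 4.35 mm = 9.4, i.e. 9.4:1.

ratio ≈ 9.4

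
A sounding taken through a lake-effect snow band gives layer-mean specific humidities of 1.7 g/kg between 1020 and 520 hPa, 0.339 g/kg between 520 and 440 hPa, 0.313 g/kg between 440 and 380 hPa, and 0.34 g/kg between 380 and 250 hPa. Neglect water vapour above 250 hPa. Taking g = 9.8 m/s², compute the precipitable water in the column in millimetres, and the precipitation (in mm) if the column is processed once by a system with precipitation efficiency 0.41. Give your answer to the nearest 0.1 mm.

PW ≈ 9.6 mm; precipitation ≈ 3.9 mm

Precipitable water is the column-integrated vapour mass per unit area: PW = (1/g) Σ q̄ Δp, with q in kg/kg and Δp in Pa (1 kg/m² of water = 1 mm).
Layer 1020–520 hPa: Δp = 500 hPa = 50000 Pa, q̄ = 0.0017 kg/kg → 0.0017 × 50000 / 9.8 = 8.67 mm
Layer 520–440 hPa: Δp = 80 hPa = 8000 Pa, q̄ = 0.000339 kg/kg → 0.000339 × 8000 / 9.8 = 0.28 mm
Layer 440–380 hPa: Δp = 60 hPa = 6000 Pa, q̄ = 0.000313 kg/kg → 0.000313 × 6000 / 9.8 = 0.19 mm
Layer 380–250 hPa: Δp = 130 hPa = 13000 Pa, q̄ = 0.00034 kg/kg → 0.00034 × 13000 / 9.8 = 0.45 mm
PW = 8.67 + 0.28 + 0.19 + 0.45 = 9.59 ≈ 9.6 mm.
Precipitation = ε × PW = 0.41 × 9.6 = 3.9 mm.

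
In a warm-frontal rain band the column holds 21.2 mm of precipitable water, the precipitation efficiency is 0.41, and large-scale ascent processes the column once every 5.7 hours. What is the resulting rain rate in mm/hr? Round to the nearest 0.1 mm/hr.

Each overturning extracts ε × PW = 0.41 × 21.2 = 8.692 mm.
Rate = ε·PW / τ = 8.692 / 5.7 h = 1.5 mm/hr.

R ≈ 1.5 mm/hr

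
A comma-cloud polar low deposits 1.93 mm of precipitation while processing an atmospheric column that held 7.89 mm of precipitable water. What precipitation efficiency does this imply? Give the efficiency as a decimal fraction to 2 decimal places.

ε = precipitation / PW = 1.93 / 7.89 = 0.24.

ε ≈ 0.24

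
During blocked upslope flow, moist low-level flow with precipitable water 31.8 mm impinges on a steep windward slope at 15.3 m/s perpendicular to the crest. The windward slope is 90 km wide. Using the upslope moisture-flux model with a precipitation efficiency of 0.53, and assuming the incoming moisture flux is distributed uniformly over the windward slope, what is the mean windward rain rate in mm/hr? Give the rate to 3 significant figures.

R ≈ 10.3 mm/hr

Incoming column moisture flux per unit ridge length: F = V × PW = 15.3 × 31.8 = 486.54 mm·m/s.
Spread over the 90 km slope with efficiency ε = 0.53: R = ε·F/W = 0.53 × 486.54 / 90000 m = 2.865e-03 mm/s.
R = 2.865e-03 × 3600 = 10.3 mm/hr.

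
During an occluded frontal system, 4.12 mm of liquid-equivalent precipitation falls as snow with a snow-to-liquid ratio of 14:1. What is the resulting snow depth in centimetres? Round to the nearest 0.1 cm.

Snow depth = liquid × ratio = 4.12 mm × 14 = 57.68 mm = 5.8 cm.

snow depth ≈ 5.8 cm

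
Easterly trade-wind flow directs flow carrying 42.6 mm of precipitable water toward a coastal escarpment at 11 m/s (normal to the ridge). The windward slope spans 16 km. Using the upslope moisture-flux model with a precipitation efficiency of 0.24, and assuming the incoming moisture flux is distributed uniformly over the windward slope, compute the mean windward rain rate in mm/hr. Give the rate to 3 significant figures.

Incoming column moisture flux per unit ridge length: F = V × PW = 11 × 42.6 = 468.6 mm·m/s.
Spread over the 16 km slope with efficiency ε = 0.24: R = ε·F/W = 0.24 × 468.6 / 16000 m = 7.029e-03 mm/s.
R = 7.029e-03 × 3600 = 25.3 mm/hr.

R ≈ 25.3 mm/hr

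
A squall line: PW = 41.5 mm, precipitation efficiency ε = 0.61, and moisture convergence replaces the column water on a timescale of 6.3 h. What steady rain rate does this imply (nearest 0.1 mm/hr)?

Each overturning extracts ε × PW = 0.61 × 41.5 = 25.315 mm.
Rate = ε·PW / τ = 25.315 / 6.3 h = 4.0 mm/hr.

R ≈ 4.0 mm/hr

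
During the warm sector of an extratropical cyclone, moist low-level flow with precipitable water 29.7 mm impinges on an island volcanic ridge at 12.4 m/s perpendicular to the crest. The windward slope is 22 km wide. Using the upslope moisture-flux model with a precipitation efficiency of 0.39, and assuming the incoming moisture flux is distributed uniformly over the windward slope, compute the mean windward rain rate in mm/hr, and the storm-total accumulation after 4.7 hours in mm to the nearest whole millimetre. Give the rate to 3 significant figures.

R ≈ 23.5 mm/hr; total ≈ 110 mm

Incoming column moisture flux per unit ridge length: F = V × PW = 12.4 × 29.7 = 368.28 mm·m/s.
Spread over the 22 km slope with efficiency ε = 0.39: R = ε·F/W = 0.39 × 368.28 / 22000 m = 6.529e-03 mm/s.
R = 6.529e-03 × 3600 = 23.5 mm/hr.
Over 4.7 h: total = 23.5 × 4.7 = 110.45 ≈ 110 mm.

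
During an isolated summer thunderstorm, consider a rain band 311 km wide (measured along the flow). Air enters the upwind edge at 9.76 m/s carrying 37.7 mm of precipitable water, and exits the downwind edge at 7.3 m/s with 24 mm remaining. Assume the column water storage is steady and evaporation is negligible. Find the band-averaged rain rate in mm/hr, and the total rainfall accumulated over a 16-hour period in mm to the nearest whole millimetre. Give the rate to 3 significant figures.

Column moisture flux per unit crosswind length is F = V × PW.
Inflow: F_in = 9.76 × 37.7 = 367.952 mm·m/s
Outflow: F_out = 7.3 × 24 = 175.2 mm·m/s
Steady-state rate R = (F_in − F_out)/L = (367.952 − 175.2) / 311000 m = 6.198e-04 mm/s.
R = 6.198e-04 × 3600 = 2.23 mm/hr.
Over 16 h: total = 2.23 × 16 = 35.68 ≈ 36 mm.

R ≈ 2.23 mm/hr; total ≈ 36 mm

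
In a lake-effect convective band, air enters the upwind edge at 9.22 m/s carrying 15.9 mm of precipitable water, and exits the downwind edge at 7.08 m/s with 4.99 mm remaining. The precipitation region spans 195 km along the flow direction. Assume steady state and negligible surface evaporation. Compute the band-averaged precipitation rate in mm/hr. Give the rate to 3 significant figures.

Column moisture flux per unit crosswind length is F = V × PW.
Inflow: F_in = 9.22 × 15.9 = 146.598 mm·m/s
Outflow: F_out = 7.08 × 4.99 = 35.3292 mm·m/s
Steady-state rate R = (F_in − F_out)/L = (146.598 − 35.3292) / 195000 m = 5.706e-04 mm/s.
R = 5.706e-04 × 3600 = 2.05 mm/hr.

R ≈ 2.05 mm/hr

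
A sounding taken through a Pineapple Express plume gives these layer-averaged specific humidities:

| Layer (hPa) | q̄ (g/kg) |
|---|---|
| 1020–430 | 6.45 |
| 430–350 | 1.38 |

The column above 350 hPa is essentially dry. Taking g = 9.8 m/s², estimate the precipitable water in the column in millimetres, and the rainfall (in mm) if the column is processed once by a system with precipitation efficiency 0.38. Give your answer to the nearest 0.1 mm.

Precipitable water is the column-integrated vapour mass per unit area: PW = (1/g) Σ q̄ Δp, with q in kg/kg and Δp in Pa (1 kg/m² of water = 1 mm).
Layer 1020–430 hPa: Δp = 590 hPa = 59000 Pa, q̄ = 0.00645 kg/kg → 0.00645 × 59000 / 9.8 = 38.83 mm
Layer 430–350 hPa: Δp = 80 hPa = 8000 Pa, q̄ = 0.00138 kg/kg → 0.00138 × 8000 / 9.8 = 1.13 mm
PW = 38.83 + 1.13 = 39.96 ≈ 40.0 mm.
Rainfall = ε × PW = 0.38 × 40.0 = 15.2 mm.

PW ≈ 40.0 mm; rainfall ≈ 15.2 mm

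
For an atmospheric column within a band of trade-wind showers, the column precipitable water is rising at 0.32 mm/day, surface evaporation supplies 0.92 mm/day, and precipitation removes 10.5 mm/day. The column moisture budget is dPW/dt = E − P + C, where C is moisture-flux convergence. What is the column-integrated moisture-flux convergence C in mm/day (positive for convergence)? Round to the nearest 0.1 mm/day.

C ≈ 9.9 mm/day

dPW/dt = +0.32 mm/day.
C = dPW/dt − E + P = (+0.32) − 0.92 + 10.5 = 9.9 mm/day.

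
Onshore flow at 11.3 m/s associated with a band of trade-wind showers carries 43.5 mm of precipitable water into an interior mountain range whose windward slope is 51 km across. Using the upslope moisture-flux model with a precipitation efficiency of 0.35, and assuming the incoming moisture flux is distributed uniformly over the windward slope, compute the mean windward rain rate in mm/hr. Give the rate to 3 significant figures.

R ≈ 12.1 mm/hr

Incoming column moisture flux per unit ridge length: F = V × PW = 11.3 × 43.5 = 491.55 mm·m/s.
Spread over the 51 km slope with efficiency ε = 0.35: R = ε·F/W = 0.35 × 491.55 / 51000 m = 3.373e-03 mm/s.
R = 3.373e-03 × 3600 = 12.1 mm/hr.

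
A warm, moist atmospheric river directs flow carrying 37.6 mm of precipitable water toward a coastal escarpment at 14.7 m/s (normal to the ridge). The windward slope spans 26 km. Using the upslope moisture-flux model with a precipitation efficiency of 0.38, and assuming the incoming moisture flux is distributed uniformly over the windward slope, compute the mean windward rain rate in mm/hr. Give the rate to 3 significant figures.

R ≈ 29.1 mm/hr

Incoming column moisture flux per unit ridge length: F = V × PW = 14.7 × 37.6 = 552.72 mm·m/s.
Spread over the 26 km slope with efficiency ε = 0.38: R = ε·F/W = 0.38 × 552.72 / 26000 m = 8.078e-03 mm/s.
R = 8.078e-03 × 3600 = 29.1 mm/hr.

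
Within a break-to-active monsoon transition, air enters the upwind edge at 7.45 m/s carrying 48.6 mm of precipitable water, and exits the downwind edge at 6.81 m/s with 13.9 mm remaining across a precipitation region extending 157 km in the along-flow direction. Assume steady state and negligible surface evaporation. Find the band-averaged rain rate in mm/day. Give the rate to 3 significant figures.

R ≈ 147 mm/day

Column moisture flux per unit crosswind length is F = V × PW.
Inflow: F_in = 7.45 × 48.6 = 362.07 mm·m/s
Outflow: F_out = 6.81 × 13.9 = 94.659 mm·m/s
Steady-state rate R = (F_in − F_out)/L = (362.07 − 94.659) / 157000 m = 1.703e-03 mm/s.
R = 1.703e-03 × 3600 × 24 = 147 mm/day.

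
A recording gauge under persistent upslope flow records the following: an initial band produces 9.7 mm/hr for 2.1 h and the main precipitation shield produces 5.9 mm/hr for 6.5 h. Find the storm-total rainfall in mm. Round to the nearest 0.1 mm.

total ≈ 58.7 mm

Total = Σ Rᵢ Δtᵢ = 9.7 × 2.1 + 5.9 × 6.5
      = 20.37 + 38.35 = 58.7 mm.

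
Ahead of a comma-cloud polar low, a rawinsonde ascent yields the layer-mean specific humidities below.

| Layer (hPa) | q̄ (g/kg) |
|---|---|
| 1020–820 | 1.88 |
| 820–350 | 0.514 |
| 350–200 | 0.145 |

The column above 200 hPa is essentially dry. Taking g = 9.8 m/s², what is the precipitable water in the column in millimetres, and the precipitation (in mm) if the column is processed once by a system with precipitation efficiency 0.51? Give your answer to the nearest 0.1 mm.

Precipitable water is the column-integrated vapour mass per unit area: PW = (1/g) Σ q̄ Δp, with q in kg/kg and Δp in Pa (1 kg/m² of water = 1 mm).
Layer 1020–820 hPa: Δp = 200 hPa = 20000 Pa, q̄ = 0.00188 kg/kg → 0.00188 × 20000 / 9.8 = 3.84 mm
Layer 820–350 hPa: Δp = 470 hPa = 47000 Pa, q̄ = 0.000514 kg/kg → 0.000514 × 47000 / 9.8 = 2.47 mm
Layer 350–200 hPa: Δp = 150 hPa = 15000 Pa, q̄ = 0.000145 kg/kg → 0.000145 × 15000 / 9.8 = 0.22 mm
PW = 3.84 + 2.47 + 0.22 = 6.53 ≈ 6.5 mm.
Precipitation = ε × PW = 0.51 × 6.5 = 3.3 mm.

PW ≈ 6.5 mm; precipitation ≈ 3.3 mm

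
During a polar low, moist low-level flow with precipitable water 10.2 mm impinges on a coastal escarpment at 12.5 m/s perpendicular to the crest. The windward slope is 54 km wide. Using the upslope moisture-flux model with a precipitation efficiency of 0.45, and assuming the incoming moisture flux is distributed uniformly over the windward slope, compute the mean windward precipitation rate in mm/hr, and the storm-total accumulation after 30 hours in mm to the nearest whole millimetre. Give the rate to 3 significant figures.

R ≈ 3.82 mm/hr; total ≈ 115 mm

Incoming column moisture flux per unit ridge length: F = V × PW = 12.5 × 10.2 = 127.5 mm·m/s.
Spread over the 54 km slope with efficiency ε = 0.45: R = ε·F/W = 0.45 × 127.5 / 54000 m = 1.062e-03 mm/s.
R = 1.062e-03 × 3600 = 3.82 mm/hr.
Over 30 h: total = 3.82 × 30 = 114.6 ≈ 115 mm.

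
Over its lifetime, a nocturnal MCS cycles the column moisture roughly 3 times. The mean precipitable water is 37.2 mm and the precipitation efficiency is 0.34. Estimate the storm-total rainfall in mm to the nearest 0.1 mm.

Each cycle deposits ε × PW = 0.34 × 37.2 = 12.648 mm.
Over 3 cycles: 3 × 12.648 = 37.9 mm.

rainfall ≈ 37.9 mm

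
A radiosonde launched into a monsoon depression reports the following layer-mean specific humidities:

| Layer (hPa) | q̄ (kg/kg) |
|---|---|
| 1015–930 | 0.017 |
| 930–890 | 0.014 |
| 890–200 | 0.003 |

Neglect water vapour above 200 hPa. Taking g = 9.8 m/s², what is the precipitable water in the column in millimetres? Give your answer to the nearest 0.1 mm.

Precipitable water is the column-integrated vapour mass per unit area: PW = (1/g) Σ q̄ Δp, with q in kg/kg and Δp in Pa (1 kg/m² of water = 1 mm).
Layer 1015–930 hPa: Δp = 85 hPa = 8500 Pa, q̄ = 0.017 kg/kg → 0.017 × 8500 / 9.8 = 14.74 mm
Layer 930–890 hPa: Δp = 40 hPa = 4000 Pa, q̄ = 0.014 kg/kg → 0.014 × 4000 / 9.8 = 5.71 mm
Layer 890–200 hPa: Δp = 690 hPa = 69000 Pa, q̄ = 0.003 kg/kg → 0.003 × 69000 / 9.8 = 21.12 mm
PW = 14.74 + 5.71 + 21.12 = 41.57 ≈ 41.6 mm.

PW ≈ 41.6 mm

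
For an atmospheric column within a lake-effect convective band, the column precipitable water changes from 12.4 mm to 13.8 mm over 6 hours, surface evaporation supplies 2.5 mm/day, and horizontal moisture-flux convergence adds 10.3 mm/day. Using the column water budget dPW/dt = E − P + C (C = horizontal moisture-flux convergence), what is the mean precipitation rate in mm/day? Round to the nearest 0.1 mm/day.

P ≈ 7.2 mm/day

dPW/dt = (13.8 − 12.4) mm / (6/24 day) = +5.600 mm/day.
P = E + C − dPW/dt = 2.5 + (10.3) − (+5.600) = 7.2 mm/day.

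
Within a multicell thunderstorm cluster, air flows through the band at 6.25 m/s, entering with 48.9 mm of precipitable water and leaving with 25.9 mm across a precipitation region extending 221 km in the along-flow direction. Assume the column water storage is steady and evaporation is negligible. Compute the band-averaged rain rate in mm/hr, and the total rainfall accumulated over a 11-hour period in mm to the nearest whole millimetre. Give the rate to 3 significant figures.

Column moisture flux per unit crosswind length is F = V × PW.
Inflow: F_in = 6.25 × 48.9 = 305.625 mm·m/s
Outflow: F_out = 6.25 × 25.9 = 161.875 mm·m/s
Steady-state rate R = (F_in − F_out)/L = (305.625 − 161.875) / 221000 m = 6.505e-04 mm/s.
R = 6.505e-04 × 3600 = 2.34 mm/hr.
Over 11 h: total = 2.34 × 11 = 25.74 ≈ 26 mm.

R ≈ 2.34 mm/hr; total ≈ 26 mm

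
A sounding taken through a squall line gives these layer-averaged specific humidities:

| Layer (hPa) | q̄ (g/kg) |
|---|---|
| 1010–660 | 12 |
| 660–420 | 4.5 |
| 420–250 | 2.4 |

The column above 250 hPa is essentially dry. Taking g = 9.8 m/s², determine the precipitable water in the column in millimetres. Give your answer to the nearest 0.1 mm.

PW ≈ 58.0 mm

Precipitable water is the column-integrated vapour mass per unit area: PW = (1/g) Σ q̄ Δp, with q in kg/kg and Δp in Pa (1 kg/m² of water = 1 mm).
Layer 1010–660 hPa: Δp = 350 hPa = 35000 Pa, q̄ = 0.012 kg/kg → 0.012 × 35000 / 9.8 = 42.86 mm
Layer 660–420 hPa: Δp = 240 hPa = 24000 Pa, q̄ = 0.0045 kg/kg → 0.0045 × 24000 / 9.8 = 11.02 mm
Layer 420–250 hPa: Δp = 170 hPa = 17000 Pa, q̄ = 0.0024 kg/kg → 0.0024 × 17000 / 9.8 = 4.16 mm
PW = 42.86 + 11.02 + 4.16 = 58.04 ≈ 58.0 mm.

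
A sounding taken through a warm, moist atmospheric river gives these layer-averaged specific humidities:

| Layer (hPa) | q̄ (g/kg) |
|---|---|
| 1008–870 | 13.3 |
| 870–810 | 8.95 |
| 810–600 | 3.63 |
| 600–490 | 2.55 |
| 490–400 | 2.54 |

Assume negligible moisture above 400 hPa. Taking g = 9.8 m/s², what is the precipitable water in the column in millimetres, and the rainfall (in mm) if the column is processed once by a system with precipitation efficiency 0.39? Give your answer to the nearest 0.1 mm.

PW ≈ 37.2 mm; rainfall ≈ 14.5 mm

Precipitable water is the column-integrated vapour mass per unit area: PW = (1/g) Σ q̄ Δp, with q in kg/kg and Δp in Pa (1 kg/m² of water = 1 mm).
Layer 1008–870 hPa: Δp = 138 hPa = 13800 Pa, q̄ = 0.0133 kg/kg → 0.0133 × 13800 / 9.8 = 18.73 mm
Layer 870–810 hPa: Δp = 60 hPa = 6000 Pa, q̄ = 0.00895 kg/kg → 0.00895 × 6000 / 9.8 = 5.48 mm
Layer 810–600 hPa: Δp = 210 hPa = 21000 Pa, q̄ = 0.00363 kg/kg → 0.00363 × 21000 / 9.8 = 7.78 mm
Layer 600–490 hPa: Δp = 110 hPa = 11000 Pa, q̄ = 0.00255 kg/kg → 0.00255 × 11000 / 9.8 = 2.86 mm
Layer 490–400 hPa: Δp = 90 hPa = 9000 Pa, q̄ = 0.00254 kg/kg → 0.00254 × 9000 / 9.8 = 2.33 mm
PW = 18.73 + 5.48 + 7.78 + 2.86 + 2.33 = 37.18 ≈ 37.2 mm.
Rainfall = ε × PW = 0.39 × 37.2 = 14.5 mm.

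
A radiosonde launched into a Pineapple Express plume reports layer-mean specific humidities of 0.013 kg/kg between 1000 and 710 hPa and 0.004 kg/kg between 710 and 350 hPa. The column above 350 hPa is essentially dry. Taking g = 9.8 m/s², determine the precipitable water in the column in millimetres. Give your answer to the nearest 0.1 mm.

PW ≈ 53.2 mm

Precipitable water is the column-integrated vapour mass per unit area: PW = (1/g) Σ q̄ Δp, with q in kg/kg and Δp in Pa (1 kg/m² of water = 1 mm).
Layer 1000–710 hPa: Δp = 290 hPa = 29000 Pa, q̄ = 0.013 kg/kg → 0.013 × 29000 / 9.8 = 38.47 mm
Layer 710–350 hPa: Δp = 360 hPa = 36000 Pa, q̄ = 0.004 kg/kg → 0.004 × 36000 / 9.8 = 14.69 mm
PW = 38.47 + 14.69 = 53.16 ≈ 53.2 mm.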